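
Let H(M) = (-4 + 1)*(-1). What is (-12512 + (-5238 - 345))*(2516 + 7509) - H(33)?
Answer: -181402378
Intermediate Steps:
H(M) = 3 (H(M) = -3*(-1) = 3)
(-12512 + (-5238 - 345))*(2516 + 7509) - H(33) = (-12512 + (-5238 - 345))*(2516 + 7509) - 1*3 = (-12512 - 5583)*10025 - 3 = -18095*10025 - 3 = -181402375 - 3 = -181402378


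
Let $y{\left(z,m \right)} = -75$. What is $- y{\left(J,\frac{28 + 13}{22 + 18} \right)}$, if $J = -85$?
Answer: $75$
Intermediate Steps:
$- y{\left(J,\frac{28 + 13}{22 + 18} \right)} = \left(-1\right) \left(-75\right) = 75$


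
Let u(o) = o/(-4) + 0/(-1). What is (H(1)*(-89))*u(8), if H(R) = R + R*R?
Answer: 356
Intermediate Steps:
u(o) = -o/4 (u(o) = o*(-¼) + 0*(-1) = -o/4 + 0 = -o/4)
H(R) = R + R²
(H(1)*(-89))*u(8) = ((1*(1 + 1))*(-89))*(-¼*8) = ((1*2)*(-89))*(-2) = (2*(-89))*(-2) = -178*(-2) = 356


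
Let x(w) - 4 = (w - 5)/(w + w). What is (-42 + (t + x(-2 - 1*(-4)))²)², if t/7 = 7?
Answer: 1849774081/256 ≈ 7.2257e+6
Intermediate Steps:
t = 49 (t = 7*7 = 49)
x(w) = 4 + (-5 + w)/(2*w) (x(w) = 4 + (w - 5)/(w + w) = 4 + (-5 + w)/((2*w)) = 4 + (-5 + w)*(1/(2*w)) = 4 + (-5 + w)/(2*w))
(-42 + (t + x(-2 - 1*(-4)))²)² = (-42 + (49 + (-5 + 9*(-2 - 1*(-4)))/(2*(-2 - 1*(-4))))²)² = (-42 + (49 + (-5 + 9*(-2 + 4))/(2*(-2 + 4)))²)² = (-42 + (49 + (½)*(-5 + 9*2)/2)²)² = (-42 + (49 + (½)*(½)*(-5 + 18))²)² = (-42 + (49 + (½)*(½)*13)²)² = (-42 + (49 + 13/4)²)² = (-42 + (209/4)²)² = (-42 + 43681/16)² = (43009/16)² = 1849774081/256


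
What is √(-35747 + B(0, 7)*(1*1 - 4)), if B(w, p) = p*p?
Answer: I*√35894 ≈ 189.46*I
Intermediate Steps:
B(w, p) = p²
√(-35747 + B(0, 7)*(1*1 - 4)) = √(-35747 + 7²*(1*1 - 4)) = √(-35747 + 49*(1 - 4)) = √(-35747 + 49*(-3)) = √(-35747 - 147) = √(-35894) = I*√35894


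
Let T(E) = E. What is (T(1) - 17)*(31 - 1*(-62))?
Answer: -1488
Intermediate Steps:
(T(1) - 17)*(31 - 1*(-62)) = (1 - 17)*(31 - 1*(-62)) = -16*(31 + 62) = -16*93 = -1488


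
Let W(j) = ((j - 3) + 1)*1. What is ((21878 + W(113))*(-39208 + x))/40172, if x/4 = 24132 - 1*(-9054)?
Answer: 46744616/913 ≈ 51199.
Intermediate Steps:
W(j) = -2 + j (W(j) = ((-3 + j) + 1)*1 = (-2 + j)*1 = -2 + j)
x = 132744 (x = 4*(24132 - 1*(-9054)) = 4*(24132 + 9054) = 4*33186 = 132744)
((21878 + W(113))*(-39208 + x))/40172 = ((21878 + (-2 + 113))*(-39208 + 132744))/40172 = ((21878 + 111)*93536)*(1/40172) = (21989*93536)*(1/40172) = 2056763104*(1/40172) = 46744616/913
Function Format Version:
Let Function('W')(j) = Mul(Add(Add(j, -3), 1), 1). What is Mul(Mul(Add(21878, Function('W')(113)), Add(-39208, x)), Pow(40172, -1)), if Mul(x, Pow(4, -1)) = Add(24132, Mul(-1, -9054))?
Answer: Rational(46744616, 913) ≈ 51199.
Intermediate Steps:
Function('W')(j) = Add(-2, j) (Function('W')(j) = Mul(Add(Add(-3, j), 1), 1) = Mul(Add(-2, j), 1) = Add(-2, j))
x = 132744 (x = Mul(4, Add(24132, Mul(-1, -9054))) = Mul(4, Add(24132, 9054)) = Mul(4, 33186) = 132744)
Mul(Mul(Add(21878, Function('W')(113)), Add(-39208, x)), Pow(40172, -1)) = Mul(Mul(Add(21878, Add(-2, 113)), Add(-39208, 132744)), Pow(40172, -1)) = Mul(Mul(Add(21878, 111), 93536), Rational(1, 40172)) = Mul(Mul(21989, 93536), Rational(1, 40172)) = Mul(2056763104, Rational(1, 40172)) = Rational(46744616, 913)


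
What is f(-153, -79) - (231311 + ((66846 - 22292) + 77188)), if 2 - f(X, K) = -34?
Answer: -353017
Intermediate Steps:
f(X, K) = 36 (f(X, K) = 2 - 1*(-34) = 2 + 34 = 36)
f(-153, -79) - (231311 + ((66846 - 22292) + 77188)) = 36 - (231311 + ((66846 - 22292) + 77188)) = 36 - (231311 + (44554 + 77188)) = 36 - (231311 + 121742) = 36 - 1*353053 = 36 - 353053 = -353017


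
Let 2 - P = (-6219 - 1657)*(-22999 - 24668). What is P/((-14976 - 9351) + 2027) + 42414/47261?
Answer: 1774392046289/105392030 ≈ 16836.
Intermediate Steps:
P = -375425290 (P = 2 - (-6219 - 1657)*(-22999 - 24668) = 2 - (-7876)*(-47667) = 2 - 1*375425292 = 2 - 375425292 = -375425290)
P/((-14976 - 9351) + 2027) + 42414/47261 = -375425290/((-14976 - 9351) + 2027) + 42414/47261 = -375425290/(-24327 + 2027) + 42414*(1/47261) = -375425290/(-22300) + 42414/47261 = -375425290*(-1/22300) + 42414/47261 = 37542529/2230 + 42414/47261 = 1774392046289/105392030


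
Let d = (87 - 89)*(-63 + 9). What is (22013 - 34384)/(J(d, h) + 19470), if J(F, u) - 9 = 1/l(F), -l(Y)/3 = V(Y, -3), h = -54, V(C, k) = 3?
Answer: -111339/175310 ≈ -0.63510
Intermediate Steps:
l(Y) = -9 (l(Y) = -3*3 = -9)
d = 108 (d = -2*(-54) = 108)
J(F, u) = 80/9 (J(F, u) = 9 + 1/(-9) = 9 - ⅑ = 80/9)
(22013 - 34384)/(J(d, h) + 19470) = (22013 - 34384)/(80/9 + 19470) = -12371/175310/9 = -12371*9/175310 = -111339/175310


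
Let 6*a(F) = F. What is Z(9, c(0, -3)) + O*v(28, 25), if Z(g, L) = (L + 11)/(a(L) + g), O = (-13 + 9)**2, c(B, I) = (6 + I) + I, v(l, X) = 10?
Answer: 1451/9 ≈ 161.22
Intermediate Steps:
a(F) = F/6
c(B, I) = 6 + 2*I
O = 16 (O = (-4)**2 = 16)
Z(g, L) = (11 + L)/(g + L/6) (Z(g, L) = (L + 11)/(L/6 + g) = (11 + L)/(g + L/6))
Z(9, c(0, -3)) + O*v(28, 25) = 6*(11 + (6 + 2*(-3)))/((6 + 2*(-3)) + 6*9) + 16*10 = 6*(11 + (6 - 6))/((6 - 6) + 54) + 160 = 6*(11 + 0)/(0 + 54) + 160 = 6*11/54 + 160 = 6*(1/54)*11 + 160 = 11/9 + 160 = 1451/9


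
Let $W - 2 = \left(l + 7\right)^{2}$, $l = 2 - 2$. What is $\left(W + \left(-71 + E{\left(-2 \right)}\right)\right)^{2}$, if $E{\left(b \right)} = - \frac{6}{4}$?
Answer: $\frac{1849}{4} \approx 462.25$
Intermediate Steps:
$l = 0$
$E{\left(b \right)} = - \frac{3}{2}$ ($E{\left(b \right)} = \left(-6\right) \frac{1}{4} = - \frac{3}{2}$)
$W = 51$ ($W = 2 + \left(0 + 7\right)^{2} = 2 + 7^{2} = 2 + 49 = 51$)
$\left(W + \left(-71 + E{\left(-2 \right)}\right)\right)^{2} = \left(51 - \frac{145}{2}\right)^{2} = \left(- \frac{43}{2}\right)^{2} = \frac{1849}{4}$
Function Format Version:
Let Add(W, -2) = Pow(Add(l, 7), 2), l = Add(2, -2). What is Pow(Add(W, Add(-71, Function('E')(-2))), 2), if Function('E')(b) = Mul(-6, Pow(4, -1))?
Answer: Rational(1849, 4) ≈ 462.25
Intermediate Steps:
l = 0
Function('E')(b) = Rational(-3, 2) (Function('E')(b) = Mul(-6, Rational(1, 4)) = Rational(-3, 2))
W = 51 (W = Add(2, Pow(Add(0, 7), 2)) = Add(2, Pow(7, 2)) = Add(2, 49) = 51)
Pow(Add(W, Add(-71, Function('E')(-2))), 2) = Pow(Add(51, Add(-71, Rational(-3, 2))), 2) = Pow(Add(51, Rational(-145, 2)), 2) = Pow(Rational(-43, 2), 2) = Rational(1849, 4)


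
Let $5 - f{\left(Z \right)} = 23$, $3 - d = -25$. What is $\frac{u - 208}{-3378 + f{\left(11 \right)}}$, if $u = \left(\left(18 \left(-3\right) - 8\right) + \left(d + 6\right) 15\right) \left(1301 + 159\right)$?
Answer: $- \frac{163468}{849} \approx -192.54$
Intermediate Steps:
$d = 28$ ($d = 3 - -25 = 3 + 25 = 28$)
$f{\left(Z \right)} = -18$ ($f{\left(Z \right)} = 5 - 23 = -18$)
$u = 654080$ ($u = \left(\left(18 \left(-3\right) - 8\right) + \left(28 + 6\right) 15\right) \left(1301 + 159\right) = \left(\left(-54 - 8\right) + 34 \cdot 15\right) 1460 = \left(-62 + 510\right) 1460 = 448 \cdot 1460 = 654080$)
$\frac{u - 208}{-3378 + f{\left(11 \right)}} = \frac{654080 - 208}{-3378 - 18} = \frac{653872}{-3396} = 653872 \left(- \frac{1}{3396}\right) = - \frac{163468}{849}$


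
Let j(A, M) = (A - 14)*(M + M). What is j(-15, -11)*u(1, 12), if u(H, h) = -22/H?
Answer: -14036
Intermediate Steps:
j(A, M) = 2*M*(-14 + A) (j(A, M) = (-14 + A)*(2*M) = 2*M*(-14 + A))
j(-15, -11)*u(1, 12) = (2*(-11)*(-14 - 15))*(-22/1) = (2*(-11)*(-29))*(-22*1) = 638*(-22) = -14036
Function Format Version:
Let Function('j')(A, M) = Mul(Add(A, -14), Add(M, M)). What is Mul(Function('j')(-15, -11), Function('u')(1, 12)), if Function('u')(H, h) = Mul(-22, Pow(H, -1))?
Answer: -14036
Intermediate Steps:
Function('j')(A, M) = Mul(2, M, Add(-14, A)) (Function('j')(A, M) = Mul(Add(-14, A), Mul(2, M)) = Mul(2, M, Add(-14, A)))
Mul(Function('j')(-15, -11), Function('u')(1, 12)) = Mul(Mul(2, -11, Add(-14, -15)), Mul(-22, Pow(1, -1))) = Mul(Mul(2, -11, -29), Mul(-22, 1)) = Mul(638, -22) = -14036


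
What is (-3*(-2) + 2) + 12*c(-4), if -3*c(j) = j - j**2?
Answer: 88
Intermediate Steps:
c(j) = -j/3 + j**2/3 (c(j) = -(j - j**2)/3 = -j/3 + j**2/3)
(-3*(-2) + 2) + 12*c(-4) = (-3*(-2) + 2) + 12*((1/3)*(-4)*(-1 - 4)) = (6 + 2) + 12*((1/3)*(-4)*(-5)) = 8 + 12*(20/3) = 8 + 80 = 88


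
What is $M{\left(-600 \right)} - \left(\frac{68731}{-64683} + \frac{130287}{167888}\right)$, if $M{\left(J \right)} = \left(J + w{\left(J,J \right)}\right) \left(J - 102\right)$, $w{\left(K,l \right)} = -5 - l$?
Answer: $\frac{38119955015147}{10859499504} \approx 3510.3$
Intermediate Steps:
$M{\left(J \right)} = 510 - 5 J$ ($M{\left(J \right)} = \left(J - \left(5 + J\right)\right) \left(J - 102\right) = - 5 \left(-102 + J\right) = 510 - 5 J$)
$M{\left(-600 \right)} - \left(\frac{68731}{-64683} + \frac{130287}{167888}\right) = \left(510 - -3000\right) - \left(\frac{68731}{-64683} + \frac{130287}{167888}\right) = \left(510 + 3000\right) - \left(68731 \left(- \frac{1}{64683}\right) + 130287 \cdot \frac{1}{167888}\right) = 3510 - \left(- \frac{68731}{64683} + \frac{130287}{167888}\right) = 3510 - - \frac{3111756107}{10859499504} = 3510 + \frac{3111756107}{10859499504} = \frac{38119955015147}{10859499504}$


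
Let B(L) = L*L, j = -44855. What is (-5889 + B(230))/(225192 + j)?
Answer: 47011/180337 ≈ 0.26068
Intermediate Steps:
B(L) = L**2
(-5889 + B(230))/(225192 + j) = (-5889 + 230**2)/(225192 - 44855) = (-5889 + 52900)/180337 = 47011*(1/180337) = 47011/180337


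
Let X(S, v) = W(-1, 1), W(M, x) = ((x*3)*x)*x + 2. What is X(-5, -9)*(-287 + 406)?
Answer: 595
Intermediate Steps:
W(M, x) = 2 + 3*x**3 (W(M, x) = ((3*x)*x)*x + 2 = (3*x**2)*x + 2 = 3*x**3 + 2 = 2 + 3*x**3)
X(S, v) = 5 (X(S, v) = 2 + 3*1**3 = 2 + 3*1 = 2 + 3 = 5)
X(-5, -9)*(-287 + 406) = 5*(-287 + 406) = 5*119 = 595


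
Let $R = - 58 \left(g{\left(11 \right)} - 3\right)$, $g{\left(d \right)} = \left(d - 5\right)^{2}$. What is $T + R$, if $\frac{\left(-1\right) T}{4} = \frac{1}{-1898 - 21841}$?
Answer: $- \frac{45436442}{23739} \approx -1914.0$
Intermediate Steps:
$g{\left(d \right)} = \left(-5 + d\right)^{2}$
$R = -1914$ ($R = - 58 \left(\left(-5 + 11\right)^{2} - 3\right) = - 58 \left(6^{2} - 3\right) = - 58 \left(36 - 3\right) = \left(-58\right) 33 = -1914$)
$T = \frac{4}{23739}$ ($T = - \frac{4}{-1898 - 21841} = - \frac{4}{-23739} = \left(-4\right) \left(- \frac{1}{23739}\right) = \frac{4}{23739} \approx 0.0001685$)
$T + R = \frac{4}{23739} - 1914 = - \frac{45436442}{23739}$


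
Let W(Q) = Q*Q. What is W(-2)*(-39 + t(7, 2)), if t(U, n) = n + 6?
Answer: -124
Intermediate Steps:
W(Q) = Q²
t(U, n) = 6 + n
W(-2)*(-39 + t(7, 2)) = (-2)²*(-39 + (6 + 2)) = 4*(-39 + 8) = 4*(-31) = -124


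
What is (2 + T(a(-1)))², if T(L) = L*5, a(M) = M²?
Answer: 49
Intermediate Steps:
T(L) = 5*L
(2 + T(a(-1)))² = (2 + 5*(-1)²)² = (2 + 5*1)² = (2 + 5)² = 7² = 49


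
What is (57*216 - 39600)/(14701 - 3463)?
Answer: -4548/1873 ≈ -2.4282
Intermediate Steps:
(57*216 - 39600)/(14701 - 3463) = (12312 - 39600)/11238 = -27288*1/11238 = -4548/1873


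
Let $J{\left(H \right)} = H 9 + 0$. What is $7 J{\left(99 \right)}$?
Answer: $6237$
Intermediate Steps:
$J{\left(H \right)} = 9 H$ ($J{\left(H \right)} = 9 H + 0 = 9 H$)
$7 J{\left(99 \right)} = 7 \cdot 9 \cdot 99 = 7 \cdot 891 = 6237$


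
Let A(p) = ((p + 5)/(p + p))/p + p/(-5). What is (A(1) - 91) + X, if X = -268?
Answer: -1781/5 ≈ -356.20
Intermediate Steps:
A(p) = -p/5 + (5 + p)/(2*p²) (A(p) = ((5 + p)/((2*p)))/p + p*(-⅕) = ((5 + p)*(1/(2*p)))/p - p/5 = ((5 + p)/(2*p))/p - p/5 = (5 + p)/(2*p²) - p/5 = -p/5 + (5 + p)/(2*p²))
(A(1) - 91) + X = ((⅒)*(25 - 2*1³ + 5*1)/1² - 91) - 268 = ((⅒)*1*(25 - 2*1 + 5) - 91) - 268 = ((⅒)*1*(25 - 2 + 5) - 91) - 268 = ((⅒)*1*28 - 91) - 268 = (14/5 - 91) - 268 = -441/5 - 268 = -1781/5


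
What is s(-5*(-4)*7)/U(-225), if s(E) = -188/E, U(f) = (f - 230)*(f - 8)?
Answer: -47/3710525 ≈ -1.2667e-5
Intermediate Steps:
U(f) = (-230 + f)*(-8 + f)
s(-5*(-4)*7)/U(-225) = (-188/(-5*(-4)*7))/(1840 + (-225)² - 238*(-225)) = (-188/(20*7))/(1840 + 50625 + 53550) = -188/140/106015 = -188*1/140*(1/106015) = -47/35*1/106015 = -47/3710525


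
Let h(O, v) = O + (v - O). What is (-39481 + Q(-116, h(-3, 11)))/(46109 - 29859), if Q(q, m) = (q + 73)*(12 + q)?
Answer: -2693/1250 ≈ -2.1544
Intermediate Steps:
h(O, v) = v
Q(q, m) = (12 + q)*(73 + q) (Q(q, m) = (73 + q)*(12 + q) = (12 + q)*(73 + q))
(-39481 + Q(-116, h(-3, 11)))/(46109 - 29859) = (-39481 + (876 + (-116)² + 85*(-116)))/(46109 - 29859) = (-39481 + (876 + 13456 - 9860))/16250 = (-39481 + 4472)*(1/16250) = -35009*1/16250 = -2693/1250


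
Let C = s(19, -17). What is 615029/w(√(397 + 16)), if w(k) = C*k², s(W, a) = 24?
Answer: 615029/9912 ≈ 62.049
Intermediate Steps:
C = 24
w(k) = 24*k²
615029/w(√(397 + 16)) = 615029/((24*(√(397 + 16))²)) = 615029/((24*(√413)²)) = 615029/((24*413)) = 615029/9912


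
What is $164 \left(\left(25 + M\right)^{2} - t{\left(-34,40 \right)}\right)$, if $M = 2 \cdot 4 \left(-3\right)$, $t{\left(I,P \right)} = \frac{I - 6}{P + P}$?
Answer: $246$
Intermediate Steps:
$t{\left(I,P \right)} = \frac{-6 + I}{2 P}$
$M = -24$ ($M = 8 \left(-3\right) = -24$)
$164 \left(\left(25 + M\right)^{2} - t{\left(-34,40 \right)}\right) = 164 \left(\left(25 - 24\right)^{2} - \frac{-6 - 34}{2 \cdot 40}\right) = 164 \left(1^{2} - \frac{1}{2} \cdot \frac{1}{40} \left(-40\right)\right) = 164 \left(1 - - \frac{1}{2}\right) = 164 \left(1 + \frac{1}{2}\right) = 164 \cdot \frac{3}{2} = 246$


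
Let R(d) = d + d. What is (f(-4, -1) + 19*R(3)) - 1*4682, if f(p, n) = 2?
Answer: -4566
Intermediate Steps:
R(d) = 2*d
(f(-4, -1) + 19*R(3)) - 1*4682 = (2 + 19*(2*3)) - 1*4682 = (2 + 19*6) - 4682 = (2 + 114) - 4682 = 116 - 4682 = -4566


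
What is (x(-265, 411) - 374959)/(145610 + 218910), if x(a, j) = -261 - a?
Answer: -74991/72904 ≈ -1.0286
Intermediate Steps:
(x(-265, 411) - 374959)/(145610 + 218910) = ((-261 - 1*(-265)) - 374959)/(145610 + 218910) = ((-261 + 265) - 374959)/364520 = (4 - 374959)*(1/364520) = -374955*1/364520 = -74991/72904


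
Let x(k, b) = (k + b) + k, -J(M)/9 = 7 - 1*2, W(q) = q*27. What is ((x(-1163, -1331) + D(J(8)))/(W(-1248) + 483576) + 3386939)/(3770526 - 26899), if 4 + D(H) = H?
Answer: 761858056807/842091457380 ≈ 0.90472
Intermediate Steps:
W(q) = 27*q
J(M) = -45 (J(M) = -9*(7 - 1*2) = -9*(7 - 2) = -9*5 = -45)
D(H) = -4 + H
x(k, b) = b + 2*k (x(k, b) = (b + k) + k = b + 2*k)
((x(-1163, -1331) + D(J(8)))/(W(-1248) + 483576) + 3386939)/(3770526 - 26899) = (((-1331 + 2*(-1163)) + (-4 - 45))/(27*(-1248) + 483576) + 3386939)/(3770526 - 26899) = (((-1331 - 2326) - 49)/(-33696 + 483576) + 3386939)/3743627 = ((-3657 - 49)/449880 + 3386939)*(1/3743627) = (-3706*1/449880 + 3386939)*(1/3743627) = (-1853/224940 + 3386939)*(1/3743627) = (761858056807/224940)*(1/3743627) = 761858056807/842091457380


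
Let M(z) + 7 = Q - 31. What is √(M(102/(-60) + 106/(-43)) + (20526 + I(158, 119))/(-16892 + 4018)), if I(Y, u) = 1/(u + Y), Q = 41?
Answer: √17875390739918/3566098 ≈ 1.1856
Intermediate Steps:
I(Y, u) = 1/(Y + u)
M(z) = 3 (M(z) = -7 + (41 - 31) = -7 + 10 = 3)
√(M(102/(-60) + 106/(-43)) + (20526 + I(158, 119))/(-16892 + 4018)) = √(3 + (20526 + 1/(158 + 119))/(-16892 + 4018)) = √(3 + (20526 + 1/277)/(-12874)) = √(3 + (20526 + 1/277)*(-1/12874)) = √(3 + (5685703/277)*(-1/12874)) = √(3 - 5685703/3566098) = √(5012591/3566098) = √17875390739918/3566098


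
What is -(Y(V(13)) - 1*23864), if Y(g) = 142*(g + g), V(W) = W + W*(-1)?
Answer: 23864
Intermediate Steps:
V(W) = 0 (V(W) = W - W = 0)
Y(g) = 284*g (Y(g) = 142*(2*g) = 284*g)
-(Y(V(13)) - 1*23864) = -(284*0 - 1*23864) = -(0 - 23864) = -1*(-23864) = 23864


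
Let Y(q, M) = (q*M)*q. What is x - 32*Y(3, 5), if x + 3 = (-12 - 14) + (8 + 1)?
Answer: -1460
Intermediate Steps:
Y(q, M) = M*q² (Y(q, M) = (M*q)*q = M*q²)
x = -20 (x = -3 + ((-12 - 14) + (8 + 1)) = -3 + (-26 + 9) = -3 - 17 = -20)
x - 32*Y(3, 5) = -20 - 160*3² = -20 - 160*9 = -20 - 32*45 = -20 - 1440 = -1460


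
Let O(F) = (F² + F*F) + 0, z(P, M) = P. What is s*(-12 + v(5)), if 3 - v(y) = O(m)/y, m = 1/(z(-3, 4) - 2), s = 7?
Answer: -7889/125 ≈ -63.112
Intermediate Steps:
m = -⅕ (m = 1/(-3 - 2) = 1/(-5) = -⅕ ≈ -0.20000)
O(F) = 2*F² (O(F) = (F² + F²) + 0 = 2*F² + 0 = 2*F²)
v(y) = 3 - 2/(25*y) (v(y) = 3 - 2*(-⅕)²/y = 3 - 2*(1/25)/y = 3 - 2/(25*y))
s*(-12 + v(5)) = 7*(-12 + (3 - 2/25/5)) = 7*(-12 + (3 - 2/25*⅕)) = 7*(-12 + (3 - 2/125)) = 7*(-12 + 373/125) = 7*(-1127/125) = -7889/125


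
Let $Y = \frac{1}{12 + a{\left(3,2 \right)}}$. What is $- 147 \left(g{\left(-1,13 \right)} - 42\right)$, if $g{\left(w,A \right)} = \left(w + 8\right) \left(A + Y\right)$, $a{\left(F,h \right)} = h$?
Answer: $- \frac{14553}{2} \approx -7276.5$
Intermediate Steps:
$Y = \frac{1}{14}$ ($Y = \frac{1}{12 + 2} = \frac{1}{14} \approx 0.071429$)
$g{\left(w,A \right)} = \left(8 + w\right) \left(\frac{1}{14} + A\right)$ ($g{\left(w,A \right)} = \left(w + 8\right) \left(A + \frac{1}{14}\right) = \left(8 + w\right) \left(\frac{1}{14} + A\right)$)
$- 147 \left(g{\left(-1,13 \right)} - 42\right) = - 147 \left(\left(\frac{4}{7} + 8 \cdot 13 + \frac{1}{14} \left(-1\right) + 13 \left(-1\right)\right) - 42\right) = - 147 \left(\left(\frac{4}{7} + 104 - \frac{1}{14} - 13\right) - 42\right) = - 147 \left(\frac{183}{2} - 42\right) = \left(-147\right) \frac{99}{2} = - \frac{14553}{2}$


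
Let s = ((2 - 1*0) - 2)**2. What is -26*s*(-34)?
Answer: 0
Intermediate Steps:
s = 0 (s = ((2 + 0) - 2)**2 = (2 - 2)**2 = 0**2 = 0)
-26*s*(-34) = -26*0*(-34) = 0*(-34) = 0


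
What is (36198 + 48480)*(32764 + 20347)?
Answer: 4497333258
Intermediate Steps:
(36198 + 48480)*(32764 + 20347) = 84678*53111 = 4497333258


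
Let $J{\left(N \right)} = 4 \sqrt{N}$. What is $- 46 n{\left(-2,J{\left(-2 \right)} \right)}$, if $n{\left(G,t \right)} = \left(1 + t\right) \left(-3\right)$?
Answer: $138 + 552 i \sqrt{2} \approx 138.0 + 780.65 i$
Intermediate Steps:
$n{\left(G,t \right)} = -3 - 3 t$
$- 46 n{\left(-2,J{\left(-2 \right)} \right)} = - 46 \left(-3 - 3 \cdot 4 \sqrt{-2}\right) = - 46 \left(-3 - 3 \cdot 4 i \sqrt{2}\right) = - 46 \left(-3 - 12 i \sqrt{2}\right) = 138 + 552 i \sqrt{2}$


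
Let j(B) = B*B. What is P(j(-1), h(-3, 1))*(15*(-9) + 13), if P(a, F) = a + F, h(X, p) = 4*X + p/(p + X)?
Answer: 1403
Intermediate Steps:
j(B) = B²
h(X, p) = 4*X + p/(X + p)
P(a, F) = F + a
P(j(-1), h(-3, 1))*(15*(-9) + 13) = ((1 + 4*(-3)² + 4*(-3)*1)/(-3 + 1) + (-1)²)*(15*(-9) + 13) = ((1 + 4*9 - 12)/(-2) + 1)*(-135 + 13) = (-(1 + 36 - 12)/2 + 1)*(-122) = (-½*25 + 1)*(-122) = (-25/2 + 1)*(-122) = -23/2*(-122) = 1403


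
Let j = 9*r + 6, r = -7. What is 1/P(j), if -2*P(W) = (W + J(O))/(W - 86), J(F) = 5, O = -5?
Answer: -11/2 ≈ -5.5000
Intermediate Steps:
j = -57 (j = 9*(-7) + 6 = -63 + 6 = -57)
P(W) = -(5 + W)/(2*(-86 + W)) (P(W) = -(W + 5)/(2*(W - 86)) = -(5 + W)/(2*(-86 + W)))
1/P(j) = 1/((-5 - 1*(-57))/(2*(-86 - 57))) = 1/((½)*(-5 + 57)/(-143)) = 1/((½)*(-1/143)*52) = 1/(-2/11) = -11/2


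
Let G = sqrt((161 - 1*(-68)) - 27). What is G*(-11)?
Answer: -11*sqrt(202) ≈ -156.34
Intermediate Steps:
G = sqrt(202) (G = sqrt((161 + 68) - 27) = sqrt(229 - 27) = sqrt(202) ≈ 14.213)
G*(-11) = sqrt(202)*(-11) = -11*sqrt(202)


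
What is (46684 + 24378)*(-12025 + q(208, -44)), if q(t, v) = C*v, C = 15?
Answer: -901421470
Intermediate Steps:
q(t, v) = 15*v
(46684 + 24378)*(-12025 + q(208, -44)) = (46684 + 24378)*(-12025 + 15*(-44)) = 71062*(-12025 - 660) = 71062*(-12685) = -901421470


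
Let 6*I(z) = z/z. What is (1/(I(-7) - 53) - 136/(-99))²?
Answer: 1807780324/984892689 ≈ 1.8355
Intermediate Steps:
I(z) = ⅙ (I(z) = (z/z)/6 = (⅙)*1 = ⅙)
(1/(I(-7) - 53) - 136/(-99))² = (1/(⅙ - 53) - 136/(-99))² = (1/(-317/6) - 136*(-1/99))² = (-6/317 + 136/99)² = (42518/31383)² = 1807780324/984892689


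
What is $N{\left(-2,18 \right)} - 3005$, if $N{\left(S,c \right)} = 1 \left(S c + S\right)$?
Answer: $-3043$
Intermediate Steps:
$N{\left(S,c \right)} = S + S c$ ($N{\left(S,c \right)} = 1 \left(S + S c\right) = S + S c$)
$N{\left(-2,18 \right)} - 3005 = - 2 \left(1 + 18\right) - 3005 = \left(-2\right) 19 - 3005 = -38 - 3005 = -3043$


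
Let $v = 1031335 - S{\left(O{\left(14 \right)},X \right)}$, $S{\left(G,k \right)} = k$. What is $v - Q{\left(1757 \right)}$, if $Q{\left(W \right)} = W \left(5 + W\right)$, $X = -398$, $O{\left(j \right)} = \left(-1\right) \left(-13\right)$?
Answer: $-2064101$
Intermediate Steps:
$O{\left(j \right)} = 13$
$v = 1031733$ ($v = 1031335 - -398 = 1031335 + 398 = 1031733$)
$v - Q{\left(1757 \right)} = 1031733 - 1757 \left(5 + 1757\right) = 1031733 - 1757 \cdot 1762 = 1031733 - 3095834 = -2064101$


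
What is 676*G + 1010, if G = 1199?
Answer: 811534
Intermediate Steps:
676*G + 1010 = 676*1199 + 1010 = 810524 + 1010 = 811534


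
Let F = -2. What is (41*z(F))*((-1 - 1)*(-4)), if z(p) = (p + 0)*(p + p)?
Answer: 2624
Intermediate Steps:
z(p) = 2*p² (z(p) = p*(2*p) = 2*p²)
(41*z(F))*((-1 - 1)*(-4)) = (41*(2*(-2)²))*((-1 - 1)*(-4)) = (41*(2*4))*(-2*(-4)) = (41*8)*8 = 328*8 = 2624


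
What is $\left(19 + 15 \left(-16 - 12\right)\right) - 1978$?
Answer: $-2379$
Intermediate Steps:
$\left(19 + 15 \left(-16 - 12\right)\right) - 1978 = \left(19 + 15 \left(-28\right)\right) - 1978 = \left(19 - 420\right) - 1978 = -401 - 1978 = -2379$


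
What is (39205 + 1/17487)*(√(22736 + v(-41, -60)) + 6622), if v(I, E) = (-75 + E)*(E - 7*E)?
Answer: 4539896429992/17487 + 1371155672*I*√6466/17487 ≈ 2.5962e+8 + 6.3051e+6*I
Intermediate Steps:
v(I, E) = -6*E*(-75 + E) (v(I, E) = (-75 + E)*(-6*E) = -6*E*(-75 + E))
(39205 + 1/17487)*(√(22736 + v(-41, -60)) + 6622) = (39205 + 1/17487)*(√(22736 + 6*(-60)*(75 - 1*(-60))) + 6622) = (39205 + 1/17487)*(√(22736 + 6*(-60)*(75 + 60)) + 6622) = 685577836*(√(22736 + 6*(-60)*135) + 6622)/17487 = 685577836*(√(22736 - 48600) + 6622)/17487 = 685577836*(√(-25864) + 6622)/17487 = 685577836*(2*I*√6466 + 6622)/17487 = 685577836*(6622 + 2*I*√6466)/17487 = 4539896429992/17487 + 1371155672*I*√6466/17487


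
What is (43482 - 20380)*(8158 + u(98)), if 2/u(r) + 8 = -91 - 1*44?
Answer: 26950608384/143 ≈ 1.8847e+8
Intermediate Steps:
u(r) = -2/143 (u(r) = 2/(-8 + (-91 - 1*44)) = 2/(-8 + (-91 - 44)) = 2/(-8 - 135) = 2/(-143) = 2*(-1/143) = -2/143)
(43482 - 20380)*(8158 + u(98)) = (43482 - 20380)*(8158 - 2/143) = 23102*(1166592/143) = 26950608384/143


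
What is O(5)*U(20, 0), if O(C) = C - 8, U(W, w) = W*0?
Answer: 0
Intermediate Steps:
U(W, w) = 0
O(C) = -8 + C
O(5)*U(20, 0) = (-8 + 5)*0 = -3*0 = 0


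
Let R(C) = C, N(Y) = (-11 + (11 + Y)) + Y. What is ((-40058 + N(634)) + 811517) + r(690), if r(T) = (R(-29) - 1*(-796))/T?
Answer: 533182397/690 ≈ 7.7273e+5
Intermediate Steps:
N(Y) = 2*Y (N(Y) = Y + Y = 2*Y)
r(T) = 767/T (r(T) = (-29 - 1*(-796))/T = (-29 + 796)/T = 767/T)
((-40058 + N(634)) + 811517) + r(690) = ((-40058 + 2*634) + 811517) + 767/690 = ((-40058 + 1268) + 811517) + 767*(1/690) = (-38790 + 811517) + 767/690 = 772727 + 767/690 = 533182397/690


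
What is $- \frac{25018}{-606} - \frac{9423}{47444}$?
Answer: $\frac{590621827}{14375532} \approx 41.085$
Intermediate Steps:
$- \frac{25018}{-606} - \frac{9423}{47444} = \left(-25018\right) \left(- \frac{1}{606}\right) - \frac{9423}{47444} = \frac{12509}{303} - \frac{9423}{47444} = \frac{590621827}{14375532}$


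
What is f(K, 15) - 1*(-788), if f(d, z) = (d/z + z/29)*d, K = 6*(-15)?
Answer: 37162/29 ≈ 1281.4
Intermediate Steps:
K = -90
f(d, z) = d*(z/29 + d/z) (f(d, z) = (d/z + z*(1/29))*d = (d/z + z/29)*d = (z/29 + d/z)*d = d*(z/29 + d/z))
f(K, 15) - 1*(-788) = ((-90)²/15 + (1/29)*(-90)*15) - 1*(-788) = (8100*(1/15) - 1350/29) + 788 = (540 - 1350/29) + 788 = 14310/29 + 788 = 37162/29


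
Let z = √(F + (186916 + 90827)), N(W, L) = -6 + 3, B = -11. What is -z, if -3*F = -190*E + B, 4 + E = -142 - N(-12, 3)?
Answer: -√268690 ≈ -518.35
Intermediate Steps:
N(W, L) = -3
E = -143 (E = -4 + (-142 - 1*(-3)) = -4 + (-142 + 3) = -4 - 139 = -143)
F = -9053 (F = -(-190*(-143) - 11)/3 = -(27170 - 11)/3 = -⅓*27159 = -9053)
z = √268690 (z = √(-9053 + (186916 + 90827)) = √(-9053 + 277743) = √268690 ≈ 518.35)
-z = -√268690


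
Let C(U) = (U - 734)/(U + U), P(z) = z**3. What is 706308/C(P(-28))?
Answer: 5168291072/3781 ≈ 1.3669e+6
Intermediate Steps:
C(U) = (-734 + U)/(2*U) (C(U) = (-734 + U)/((2*U)) = (-734 + U)*(1/(2*U)) = (-734 + U)/(2*U))
706308/C(P(-28)) = 706308/(((-734 + (-28)**3)/(2*((-28)**3)))) = 706308/(((1/2)*(-734 - 21952)/(-21952))) = 706308/(((1/2)*(-1/21952)*(-22686))) = 706308/(11343/21952) = 706308*(21952/11343) = 5168291072/3781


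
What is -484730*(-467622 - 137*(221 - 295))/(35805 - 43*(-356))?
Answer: 221756219320/51113 ≈ 4.3385e+6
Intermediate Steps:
-484730*(-467622 - 137*(221 - 295))/(35805 - 43*(-356)) = -484730*(-467622 - 137*(-74))/(35805 + 15308) = -484730/(51113/(-467622 + 10138)) = -484730/(51113/(-457484)) = -484730/(51113*(-1/457484)) = -484730/(-51113/457484) = -484730*(-457484/51113) = 221756219320/51113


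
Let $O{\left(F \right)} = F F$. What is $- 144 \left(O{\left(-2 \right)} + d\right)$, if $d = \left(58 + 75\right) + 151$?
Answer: $-41472$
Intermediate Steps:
$d = 284$ ($d = 133 + 151 = 284$)
$O{\left(F \right)} = F^{2}$
$- 144 \left(O{\left(-2 \right)} + d\right) = - 144 \left(\left(-2\right)^{2} + 284\right) = - 144 \left(4 + 284\right) = \left(-144\right) 288 = -41472$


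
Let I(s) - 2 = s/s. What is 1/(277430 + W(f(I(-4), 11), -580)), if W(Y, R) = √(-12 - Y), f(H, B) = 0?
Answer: 138715/38483702456 - I*√3/38483702456 ≈ 3.6045e-6 - 4.5007e-11*I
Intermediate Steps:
I(s) = 3 (I(s) = 2 + s/s = 2 + 1 = 3)
1/(277430 + W(f(I(-4), 11), -580)) = 1/(277430 + √(-12 - 1*0)) = 1/(277430 + √(-12 + 0)) = 1/(277430 + √(-12)) = 1/(277430 + 2*I*√3)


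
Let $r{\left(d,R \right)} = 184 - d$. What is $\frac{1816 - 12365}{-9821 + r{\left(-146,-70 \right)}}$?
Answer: $\frac{10549}{9491} \approx 1.1115$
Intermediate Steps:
$\frac{1816 - 12365}{-9821 + r{\left(-146,-70 \right)}} = \frac{1816 - 12365}{-9821 + \left(184 - -146\right)} = - \frac{10549}{-9821 + \left(184 + 146\right)} = - \frac{10549}{-9821 + 330} = - \frac{10549}{-9491} = \left(-10549\right) \left(- \frac{1}{9491}\right) = \frac{10549}{9491}$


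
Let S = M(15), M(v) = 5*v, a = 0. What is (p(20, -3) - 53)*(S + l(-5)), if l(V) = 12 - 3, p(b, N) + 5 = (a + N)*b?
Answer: -9912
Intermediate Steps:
S = 75 (S = 5*15 = 75)
p(b, N) = -5 + N*b (p(b, N) = -5 + (0 + N)*b = -5 + N*b)
l(V) = 9
(p(20, -3) - 53)*(S + l(-5)) = ((-5 - 3*20) - 53)*(75 + 9) = ((-5 - 60) - 53)*84 = (-65 - 53)*84 = -118*84 = -9912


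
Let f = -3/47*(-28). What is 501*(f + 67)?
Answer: 1619733/47 ≈ 34462.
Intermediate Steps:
f = 84/47 (f = -3*1/47*(-28) = -3/47*(-28) = 84/47 ≈ 1.7872)
501*(f + 67) = 501*(84/47 + 67) = 501*(3233/47) = 1619733/47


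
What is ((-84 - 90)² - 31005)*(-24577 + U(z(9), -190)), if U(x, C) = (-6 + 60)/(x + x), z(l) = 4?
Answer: 71646849/4 ≈ 1.7912e+7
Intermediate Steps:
U(x, C) = 27/x (U(x, C) = 54/((2*x)) = 54*(1/(2*x)) = 27/x)
((-84 - 90)² - 31005)*(-24577 + U(z(9), -190)) = ((-84 - 90)² - 31005)*(-24577 + 27/4) = ((-174)² - 31005)*(-24577 + 27*(¼)) = (30276 - 31005)*(-24577 + 27/4) = -729*(-98281/4) = 71646849/4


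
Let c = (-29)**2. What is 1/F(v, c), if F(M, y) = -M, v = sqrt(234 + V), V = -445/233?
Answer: -sqrt(12599941)/54077 ≈ -0.065640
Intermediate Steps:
c = 841
V = -445/233 (V = -445*1/233 = -445/233 ≈ -1.9099)
v = sqrt(12599941)/233 (v = sqrt(234 - 445/233) = sqrt(54077/233) = sqrt(12599941)/233 ≈ 15.234)
1/F(v, c) = 1/(-sqrt(12599941)/233) = -sqrt(12599941)/54077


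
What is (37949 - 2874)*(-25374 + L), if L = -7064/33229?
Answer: -29573826828250/33229 ≈ -8.9000e+8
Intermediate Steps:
L = -7064/33229 (L = -7064*1/33229 = -7064/33229 ≈ -0.21259)
(37949 - 2874)*(-25374 + L) = (37949 - 2874)*(-25374 - 7064/33229) = 35075*(-843159710/33229) = -29573826828250/33229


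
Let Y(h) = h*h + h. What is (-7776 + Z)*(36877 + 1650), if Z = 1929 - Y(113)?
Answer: -721572183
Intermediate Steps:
Y(h) = h + h² (Y(h) = h² + h = h + h²)
Z = -10953 (Z = 1929 - 113*(1 + 113) = 1929 - 113*114 = 1929 - 1*12882 = 1929 - 12882 = -10953)
(-7776 + Z)*(36877 + 1650) = (-7776 - 10953)*(36877 + 1650) = -18729*38527 = -721572183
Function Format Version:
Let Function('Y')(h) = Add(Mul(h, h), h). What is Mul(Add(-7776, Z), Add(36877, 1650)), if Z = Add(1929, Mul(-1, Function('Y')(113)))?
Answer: -721572183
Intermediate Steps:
Function('Y')(h) = Add(h, Pow(h, 2)) (Function('Y')(h) = Add(Pow(h, 2), h) = Add(h, Pow(h, 2)))
Z = -10953 (Z = Add(1929, Mul(-1, Mul(113, Add(1, 113)))) = Add(1929, Mul(-1, Mul(113, 114))) = Add(1929, Mul(-1, 12882)) = Add(1929, -12882) = -10953)
Mul(Add(-7776, Z), Add(36877, 1650)) = Mul(Add(-7776, -10953), Add(36877, 1650)) = Mul(-18729, 38527) = -721572183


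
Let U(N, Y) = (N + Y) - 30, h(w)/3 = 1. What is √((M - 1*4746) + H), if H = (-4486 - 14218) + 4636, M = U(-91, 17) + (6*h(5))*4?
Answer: 3*I*√2094 ≈ 137.28*I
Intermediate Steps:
h(w) = 3 (h(w) = 3*1 = 3)
U(N, Y) = -30 + N + Y
M = -32 (M = (-30 - 91 + 17) + (6*3)*4 = -104 + 18*4 = -104 + 72 = -32)
H = -14068 (H = -18704 + 4636 = -14068)
√((M - 1*4746) + H) = √((-32 - 1*4746) - 14068) = √((-32 - 4746) - 14068) = √(-4778 - 14068) = √(-18846) = 3*I*√2094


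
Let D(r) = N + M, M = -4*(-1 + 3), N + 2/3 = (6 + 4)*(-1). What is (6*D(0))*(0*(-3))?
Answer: 0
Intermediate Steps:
N = -32/3 (N = -2/3 + (6 + 4)*(-1) = -2/3 + 10*(-1) = -2/3 - 10 = -32/3 ≈ -10.667)
M = -8 (M = -4*2 = -8)
D(r) = -56/3 (D(r) = -32/3 - 8 = -56/3)
(6*D(0))*(0*(-3)) = (6*(-56/3))*(0*(-3)) = -112*0 = 0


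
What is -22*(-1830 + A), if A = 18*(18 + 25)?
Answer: 23232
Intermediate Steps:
A = 774 (A = 18*43 = 774)
-22*(-1830 + A) = -22*(-1830 + 774) = -22*(-1056) = 23232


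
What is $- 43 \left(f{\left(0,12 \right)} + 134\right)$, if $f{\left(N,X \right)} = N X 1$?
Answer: $-5762$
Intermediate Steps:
$f{\left(N,X \right)} = N X$
$- 43 \left(f{\left(0,12 \right)} + 134\right) = - 43 \left(0 \cdot 12 + 134\right) = - 43 \left(0 + 134\right) = \left(-43\right) 134 = -5762$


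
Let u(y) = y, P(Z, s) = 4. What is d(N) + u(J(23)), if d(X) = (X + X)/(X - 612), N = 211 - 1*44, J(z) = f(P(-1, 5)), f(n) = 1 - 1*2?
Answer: -779/445 ≈ -1.7506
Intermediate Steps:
f(n) = -1 (f(n) = 1 - 2 = -1)
J(z) = -1
N = 167 (N = 211 - 44 = 167)
d(X) = 2*X/(-612 + X) (d(X) = (2*X)/(-612 + X) = 2*X/(-612 + X))
d(N) + u(J(23)) = 2*167/(-612 + 167) - 1 = 2*167/(-445) - 1 = 2*167*(-1/445) - 1 = -334/445 - 1 = -779/445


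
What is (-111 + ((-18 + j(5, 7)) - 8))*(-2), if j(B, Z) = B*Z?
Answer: 204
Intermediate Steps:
(-111 + ((-18 + j(5, 7)) - 8))*(-2) = (-111 + ((-18 + 5*7) - 8))*(-2) = (-111 + ((-18 + 35) - 8))*(-2) = (-111 + (17 - 8))*(-2) = (-111 + 9)*(-2) = -102*(-2) = 204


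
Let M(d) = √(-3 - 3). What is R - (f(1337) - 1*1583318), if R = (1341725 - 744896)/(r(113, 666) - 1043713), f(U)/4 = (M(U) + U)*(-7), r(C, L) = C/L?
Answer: 1126606364421616/695112745 + 28*I*√6 ≈ 1.6208e+6 + 68.586*I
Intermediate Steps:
M(d) = I*√6 (M(d) = √(-6) = I*√6)
f(U) = -28*U - 28*I*√6 (f(U) = 4*((I*√6 + U)*(-7)) = 4*((U + I*√6)*(-7)) = 4*(-7*U - 7*I*√6) = -28*U - 28*I*√6)
R = -397488114/695112745 (R = (1341725 - 744896)/(113/666 - 1043713) = 596829/(113*(1/666) - 1043713) = 596829/(113/666 - 1043713) = 596829/(-695112745/666) = 596829*(-666/695112745) = -397488114/695112745 ≈ -0.57183)
R - (f(1337) - 1*1583318) = -397488114/695112745 - ((-28*1337 - 28*I*√6) - 1*1583318) = -397488114/695112745 - ((-37436 - 28*I*√6) - 1583318) = -397488114/695112745 - (-1620754 - 28*I*√6) = -397488114/695112745 + (1620754 + 28*I*√6) = 1126606364421616/695112745 + 28*I*√6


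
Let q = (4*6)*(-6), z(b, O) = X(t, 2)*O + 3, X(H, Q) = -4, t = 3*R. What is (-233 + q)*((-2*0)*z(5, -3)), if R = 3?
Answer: 0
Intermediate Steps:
t = 9 (t = 3*3 = 9)
z(b, O) = 3 - 4*O (z(b, O) = -4*O + 3 = 3 - 4*O)
q = -144 (q = 24*(-6) = -144)
(-233 + q)*((-2*0)*z(5, -3)) = (-233 - 144)*((-2*0)*(3 - 4*(-3))) = -0*(3 + 12) = -0*15 = -377*0 = 0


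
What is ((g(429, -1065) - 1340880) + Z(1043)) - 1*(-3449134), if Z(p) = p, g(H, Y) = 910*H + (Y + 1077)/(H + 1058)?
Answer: 3717034581/1487 ≈ 2.4997e+6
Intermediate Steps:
g(H, Y) = 910*H + (1077 + Y)/(1058 + H)
((g(429, -1065) - 1340880) + Z(1043)) - 1*(-3449134) = (((1077 - 1065 + 910*429² + 962780*429)/(1058 + 429) - 1340880) + 1043) - 1*(-3449134) = (((1077 - 1065 + 910*184041 + 413032620)/1487 - 1340880) + 1043) + 3449134 = (((1077 - 1065 + 167477310 + 413032620)/1487 - 1340880) + 1043) + 3449134 = (((1/1487)*580509942 - 1340880) + 1043) + 3449134 = ((580509942/1487 - 1340880) + 1043) + 3449134 = (-1413378618/1487 + 1043) + 3449134 = -1411827677/1487 + 3449134 = 3717034581/1487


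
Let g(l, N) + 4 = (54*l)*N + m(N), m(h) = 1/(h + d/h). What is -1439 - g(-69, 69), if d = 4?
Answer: 1218215066/4765 ≈ 2.5566e+5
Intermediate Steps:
m(h) = 1/(h + 4/h)
g(l, N) = -4 + N/(4 + N**2) + 54*N*l (g(l, N) = -4 + ((54*l)*N + N/(4 + N**2)) = -4 + (54*N*l + N/(4 + N**2)) = -4 + (N/(4 + N**2) + 54*N*l) = -4 + N/(4 + N**2) + 54*N*l)
-1439 - g(-69, 69) = -1439 - (69 + 2*(-2 + 27*69*(-69))*(4 + 69**2))/(4 + 69**2) = -1439 - (69 + 2*(-2 - 128547)*(4 + 4761))/(4 + 4761) = -1439 - (69 + 2*(-128549)*4765)/4765 = -1439 - (69 - 1225071970)/4765 = -1439 - (-1225071901)/4765 = -1439 - 1*(-1225071901/4765) = -1439 + 1225071901/4765 = 1218215066/4765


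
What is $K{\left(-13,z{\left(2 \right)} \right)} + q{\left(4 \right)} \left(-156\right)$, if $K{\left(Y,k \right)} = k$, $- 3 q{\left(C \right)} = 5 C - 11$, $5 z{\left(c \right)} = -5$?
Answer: $467$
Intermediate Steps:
$z{\left(c \right)} = -1$ ($z{\left(c \right)} = \frac{1}{5} \left(-5\right) = -1$)
$q{\left(C \right)} = \frac{11}{3} - \frac{5 C}{3}$ ($q{\left(C \right)} = - \frac{5 C - 11}{3} = - \frac{-11 + 5 C}{3} = \frac{11}{3} - \frac{5 C}{3}$)
$K{\left(-13,z{\left(2 \right)} \right)} + q{\left(4 \right)} \left(-156\right) = -1 + \left(\frac{11}{3} - \frac{20}{3}\right) \left(-156\right) = -1 - -468 = -1 + 468 = 467$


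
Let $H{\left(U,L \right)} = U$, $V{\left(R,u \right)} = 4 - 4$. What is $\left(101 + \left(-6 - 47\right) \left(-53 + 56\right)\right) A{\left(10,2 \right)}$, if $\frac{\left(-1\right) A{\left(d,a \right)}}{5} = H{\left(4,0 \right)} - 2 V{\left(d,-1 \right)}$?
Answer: $1160$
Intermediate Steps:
$V{\left(R,u \right)} = 0$ ($V{\left(R,u \right)} = 4 - 4 = 0$)
$A{\left(d,a \right)} = -20$ ($A{\left(d,a \right)} = - 5 \left(4 - 0\right) = - 5 \left(4 + 0\right) = \left(-5\right) 4 = -20$)
$\left(101 + \left(-6 - 47\right) \left(-53 + 56\right)\right) A{\left(10,2 \right)} = \left(101 + \left(-6 - 47\right) \left(-53 + 56\right)\right) \left(-20\right) = \left(101 - 159\right) \left(-20\right) = \left(-58\right) \left(-20\right) = 1160$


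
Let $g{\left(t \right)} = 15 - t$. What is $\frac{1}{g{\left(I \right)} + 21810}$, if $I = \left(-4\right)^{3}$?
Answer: $\frac{1}{21889} \approx 4.5685 \cdot 10^{-5}$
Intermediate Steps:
$I = -64$
$\frac{1}{g{\left(I \right)} + 21810} = \frac{1}{\left(15 - -64\right) + 21810} = \frac{1}{\left(15 + 64\right) + 21810} = \frac{1}{79 + 21810} = \frac{1}{21889}$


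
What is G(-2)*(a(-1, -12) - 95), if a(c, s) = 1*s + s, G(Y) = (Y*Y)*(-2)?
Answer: 952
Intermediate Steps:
G(Y) = -2*Y**2 (G(Y) = Y**2*(-2) = -2*Y**2)
a(c, s) = 2*s (a(c, s) = s + s = 2*s)
G(-2)*(a(-1, -12) - 95) = (-2*(-2)**2)*(2*(-12) - 95) = (-2*4)*(-24 - 95) = -8*(-119) = 952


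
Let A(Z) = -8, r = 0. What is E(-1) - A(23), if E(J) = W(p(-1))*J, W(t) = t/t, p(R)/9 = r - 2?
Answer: 7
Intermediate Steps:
p(R) = -18 (p(R) = 9*(0 - 2) = 9*(-2) = -18)
W(t) = 1
E(J) = J (E(J) = 1*J = J)
E(-1) - A(23) = -1 - 1*(-8) = -1 + 8 = 7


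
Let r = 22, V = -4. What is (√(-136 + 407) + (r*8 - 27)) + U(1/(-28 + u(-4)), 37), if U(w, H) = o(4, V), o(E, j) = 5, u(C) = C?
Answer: 154 + √271 ≈ 170.46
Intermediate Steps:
U(w, H) = 5
(√(-136 + 407) + (r*8 - 27)) + U(1/(-28 + u(-4)), 37) = (√(-136 + 407) + (22*8 - 27)) + 5 = (√271 + (176 - 27)) + 5 = (√271 + 149) + 5 = (149 + √271) + 5 = 154 + √271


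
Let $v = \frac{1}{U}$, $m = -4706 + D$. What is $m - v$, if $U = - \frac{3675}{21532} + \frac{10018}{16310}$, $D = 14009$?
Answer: $\frac{103482967847}{11126309} \approx 9300.8$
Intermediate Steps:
$U = \frac{11126309}{25084780}$ ($U = \left(-3675\right) \frac{1}{21532} + 10018 \cdot \frac{1}{16310} = - \frac{525}{3076} + \frac{5009}{8155} = \frac{11126309}{25084780} \approx 0.44355$)
$m = 9303$ ($m = -4706 + 14009 = 9303$)
$v = \frac{25084780}{11126309}$ ($v = \frac{1}{\frac{11126309}{25084780}} = \frac{25084780}{11126309} \approx 2.2545$)
$m - v = 9303 - \frac{25084780}{11126309} = \frac{103482967847}{11126309}$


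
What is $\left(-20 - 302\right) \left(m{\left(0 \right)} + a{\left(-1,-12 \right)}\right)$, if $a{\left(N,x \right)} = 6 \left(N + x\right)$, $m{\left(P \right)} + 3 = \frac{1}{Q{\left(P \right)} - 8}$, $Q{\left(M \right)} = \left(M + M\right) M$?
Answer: $\frac{104489}{4} \approx 26122.0$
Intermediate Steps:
$Q{\left(M \right)} = 2 M^{2}$ ($Q{\left(M \right)} = 2 M M = 2 M^{2}$)
$m{\left(P \right)} = -3 + \frac{1}{-8 + 2 P^{2}}$ ($m{\left(P \right)} = -3 + \frac{1}{2 P^{2} - 8} = -3 + \frac{1}{-8 + 2 P^{2}}$)
$a{\left(N,x \right)} = 6 N + 6 x$
$\left(-20 - 302\right) \left(m{\left(0 \right)} + a{\left(-1,-12 \right)}\right) = \left(-20 - 302\right) \left(\frac{25 - 6 \cdot 0^{2}}{2 \left(-4 + 0^{2}\right)} + \left(6 \left(-1\right) + 6 \left(-12\right)\right)\right) = - 322 \left(\frac{25 - 0}{2 \left(-4 + 0\right)} - 78\right) = - 322 \left(\frac{25 + 0}{2 \left(-4\right)} - 78\right) = - 322 \left(\frac{1}{2} \left(- \frac{1}{4}\right) 25 - 78\right) = - 322 \left(- \frac{25}{8} - 78\right) = \left(-322\right) \left(- \frac{649}{8}\right) = \frac{104489}{4}$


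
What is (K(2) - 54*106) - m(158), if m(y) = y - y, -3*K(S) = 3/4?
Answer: -22897/4 ≈ -5724.3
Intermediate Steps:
K(S) = -¼ (K(S) = -1/4 = -⅓*¾ = -¼)
m(y) = 0
(K(2) - 54*106) - m(158) = (-¼ - 54*106) - 1*0 = (-¼ - 5724) + 0 = -22897/4 + 0 = -22897/4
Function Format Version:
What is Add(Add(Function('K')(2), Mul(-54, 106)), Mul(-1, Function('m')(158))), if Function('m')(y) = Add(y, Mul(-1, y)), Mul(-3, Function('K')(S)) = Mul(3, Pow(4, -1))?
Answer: Rational(-22897, 4) ≈ -5724.3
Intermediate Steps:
Function('K')(S) = Rational(-1, 4) (Function('K')(S) = Mul(Rational(-1, 3), Mul(3, Pow(4, -1))) = Mul(Rational(-1, 3), Mul(3, Rational(1, 4))) = Mul(Rational(-1, 3), Rational(3, 4)) = Rational(-1, 4))
Function('m')(y) = 0
Add(Add(Function('K')(2), Mul(-54, 106)), Mul(-1, Function('m')(158))) = Add(Add(Rational(-1, 4), Mul(-54, 106)), Mul(-1, 0)) = Add(Add(Rational(-1, 4), -5724), 0) = Add(Rational(-22897, 4), 0) = Rational(-22897, 4)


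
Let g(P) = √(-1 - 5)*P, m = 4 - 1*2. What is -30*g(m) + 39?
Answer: 39 - 60*I*√6 ≈ 39.0 - 146.97*I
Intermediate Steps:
m = 2 (m = 4 - 2 = 2)
g(P) = I*P*√6 (g(P) = √(-6)*P = (I*√6)*P = I*P*√6)
-30*g(m) + 39 = -30*I*2*√6 + 39 = -60*I*√6 + 39 = 39 - 60*I*√6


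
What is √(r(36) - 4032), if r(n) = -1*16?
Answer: 4*I*√253 ≈ 63.624*I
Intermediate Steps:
r(n) = -16
√(r(36) - 4032) = √(-16 - 4032) = √(-4048) = 4*I*√253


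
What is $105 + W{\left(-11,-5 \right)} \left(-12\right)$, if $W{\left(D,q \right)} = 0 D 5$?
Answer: $105$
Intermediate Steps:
$W{\left(D,q \right)} = 0$ ($W{\left(D,q \right)} = 0 \cdot 5 = 0$)
$105 + W{\left(-11,-5 \right)} \left(-12\right) = 105 + 0 \left(-12\right) = 105 + 0 = 105$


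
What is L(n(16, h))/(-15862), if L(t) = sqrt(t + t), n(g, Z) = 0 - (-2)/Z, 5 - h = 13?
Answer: -I*sqrt(2)/31724 ≈ -4.4579e-5*I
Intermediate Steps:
h = -8 (h = 5 - 1*13 = 5 - 13 = -8)
n(g, Z) = 2/Z (n(g, Z) = 0 + 2/Z = 2/Z)
L(t) = sqrt(2)*sqrt(t) (L(t) = sqrt(2*t) = sqrt(2)*sqrt(t))
L(n(16, h))/(-15862) = (sqrt(2)*sqrt(2/(-8)))/(-15862) = (sqrt(2)*sqrt(2*(-1/8)))*(-1/15862) = (sqrt(2)*sqrt(-1/4))*(-1/15862) = (sqrt(2)*(I/2))*(-1/15862) = (I*sqrt(2)/2)*(-1/15862) = -I*sqrt(2)/31724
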